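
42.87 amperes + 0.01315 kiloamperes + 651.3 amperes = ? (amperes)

707.32 amperes

In amperes:
  42.87 amperes → 42.87
  0.01315 kiloamperes = 0.01315 × 10^3 amperes = 13.15
  651.3 amperes → 651.3
Sum: 42.87 + 13.15 + 651.3 = 707.32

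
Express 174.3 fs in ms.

0.0000000001743 ms

femto = 10^-15, milli = 10^-3; factor is 10^-12.
174.3 × 10^-12 = 0.0000000001743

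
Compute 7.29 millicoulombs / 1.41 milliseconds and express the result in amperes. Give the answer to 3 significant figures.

5.17 amperes

(7.29 × 10^-3) / (1.41 × 10^-3) = 5.1702 A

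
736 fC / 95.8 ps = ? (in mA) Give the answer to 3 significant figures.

7.68 mA

(736 × 10^-15) / (95.8 × 10^-12) = 7.6827 × 10^-3 A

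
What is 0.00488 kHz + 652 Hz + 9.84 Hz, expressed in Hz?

In Hz:
  0.00488 kHz = 0.00488 × 10^3 Hz = 4.88
  652 Hz → 652
  9.84 Hz → 9.84
Sum: 4.88 + 652 + 9.84 = 666.72

666.72 Hz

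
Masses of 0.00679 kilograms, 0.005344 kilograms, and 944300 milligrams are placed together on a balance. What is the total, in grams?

956.434 grams

In grams:
  0.00679 kilograms = 0.00679 × 10³ grams = 6.79
  0.005344 kilograms = 0.005344 × 10³ grams = 5.344
  944300 milligrams = 944300 × 10⁻³ grams = 944.3
Sum: 6.79 + 5.344 + 944.3 = 956.434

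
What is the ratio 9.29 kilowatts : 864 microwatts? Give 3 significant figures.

(9.29 × 10^3) / (864 × 10^-6) = 0.01075 × 10^9

10800000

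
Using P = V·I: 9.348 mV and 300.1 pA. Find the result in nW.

0.0028053348 nW

9.348 × 10⁻³ × 300.1 × 10⁻¹² = 2805.3348 × 10⁻¹⁵ W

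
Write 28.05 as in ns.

atto = 10⁻¹⁸, nano = 10⁻⁹; factor is 10⁻⁹.
28.05 × 10⁻⁹ = 0.00000002805

0.00000002805 ns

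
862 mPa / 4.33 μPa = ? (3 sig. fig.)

(862 × 10⁻³) / (4.33 × 10⁻⁶) = 199.1 × 10³

199000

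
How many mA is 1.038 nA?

0.000001038 mA

nano = 10^-9, milli = 10^-3; factor is 10^-6.
1.038 × 10^-6 = 0.000001038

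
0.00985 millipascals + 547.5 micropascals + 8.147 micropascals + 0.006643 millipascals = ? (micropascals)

In micropascals:
  0.00985 millipascals = 0.00985 × 10^3 micropascals = 9.85
  547.5 micropascals → 547.5
  8.147 micropascals → 8.147
  0.006643 millipascals = 0.006643 × 10^3 micropascals = 6.643
Sum: 9.85 + 547.5 + 8.147 + 6.643 = 572.14

572.14 micropascals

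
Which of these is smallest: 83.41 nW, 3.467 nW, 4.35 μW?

83.41 nW = 0.00000008341 W
3.467 nW = 0.000000003467 W
4.35 μW = 0.00000435 W

3.467 nW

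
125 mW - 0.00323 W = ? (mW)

121.77 mW

In mW:
  125 mW → 125
  0.00323 W = 0.00323 × 10³ mW = 3.23
Difference: 125 - 3.23 = 121.77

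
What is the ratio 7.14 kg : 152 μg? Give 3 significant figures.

47000000

(7.14 × 10^3) / (152 × 10^-6) = 0.04697 × 10^9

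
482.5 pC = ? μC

pico = 10^-12, micro = 10^-6; factor is 10^-6.
482.5 × 10^-6 = 0.0004825

0.0004825 μC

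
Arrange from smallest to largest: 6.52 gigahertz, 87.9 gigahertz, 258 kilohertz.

258 kilohertz < 6.52 gigahertz < 87.9 gigahertz

6.52 gigahertz = 6520000000 hertz
87.9 gigahertz = 87900000000 hertz
258 kilohertz = 258000 hertz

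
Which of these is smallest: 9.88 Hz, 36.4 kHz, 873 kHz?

9.88 Hz = 9.88 Hz
36.4 kHz = 36400 Hz
873 kHz = 873000 Hz

9.88 Hz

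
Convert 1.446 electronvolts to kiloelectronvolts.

(no prefix) = 10^0, kilo = 10^3; factor is 10^-3.
1.446 × 10^-3 = 0.001446

0.001446 kiloelectronvolts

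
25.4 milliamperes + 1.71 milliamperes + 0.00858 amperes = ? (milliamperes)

In milliamperes:
  25.4 milliamperes → 25.4
  1.71 milliamperes → 1.71
  0.00858 amperes = 0.00858 × 10³ milliamperes = 8.58
Sum: 25.4 + 1.71 + 8.58 = 35.69

35.69 milliamperes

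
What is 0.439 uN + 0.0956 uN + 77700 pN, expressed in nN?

In nN:
  0.439 uN = 0.439 × 10³ nN = 439
  0.0956 uN = 0.0956 × 10³ nN = 95.6
  77700 pN = 77700 × 10⁻³ nN = 77.7
Sum: 439 + 95.6 + 77.7 = 612.3

612.3 nN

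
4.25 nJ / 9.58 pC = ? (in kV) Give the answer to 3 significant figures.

0.444 kV

(4.25e-9) / (9.58e-12) = 0.44363e3 V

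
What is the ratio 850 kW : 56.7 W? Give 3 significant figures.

(850 × 10³) / (56.7) = 14.99 × 10³

15000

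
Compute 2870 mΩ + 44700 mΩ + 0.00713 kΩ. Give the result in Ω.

In Ω:
  2870 mΩ = 2870 × 10^-3 Ω = 2.87
  44700 mΩ = 44700 × 10^-3 Ω = 44.7
  0.00713 kΩ = 0.00713 × 10^3 Ω = 7.13
Sum: 2.87 + 44.7 + 7.13 = 54.7

54.7 Ω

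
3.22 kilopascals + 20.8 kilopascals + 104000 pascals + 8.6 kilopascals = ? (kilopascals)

In kilopascals:
  3.22 kilopascals → 3.22
  20.8 kilopascals → 20.8
  104000 pascals = 104000 × 10^-3 kilopascals = 104
  8.6 kilopascals → 8.6
Sum: 3.22 + 20.8 + 104 + 8.6 = 136.62

136.62 kilopascals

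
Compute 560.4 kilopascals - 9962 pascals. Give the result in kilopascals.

In kilopascals:
  560.4 kilopascals → 560.4
  9962 pascals = 9962 × 10⁻³ kilopascals = 9.962
Difference: 560.4 - 9.962 = 550.438

550.438 kilopascals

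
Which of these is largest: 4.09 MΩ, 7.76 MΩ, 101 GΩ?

101 GΩ

4.09 MΩ = 4090000 Ω
7.76 MΩ = 7760000 Ω
101 GΩ = 101000000000 Ω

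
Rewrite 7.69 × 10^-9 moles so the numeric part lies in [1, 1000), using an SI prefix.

7.69 nanomoles

= 7.69 × 10^-9 moles; 10^-9 is nano.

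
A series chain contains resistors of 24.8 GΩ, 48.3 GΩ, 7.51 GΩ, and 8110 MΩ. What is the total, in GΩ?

88.72 GΩ

In GΩ:
  24.8 GΩ → 24.8
  48.3 GΩ → 48.3
  7.51 GΩ → 7.51
  8110 MΩ = 8110 × 10^-3 GΩ = 8.11
Sum: 24.8 + 48.3 + 7.51 + 8.11 = 88.72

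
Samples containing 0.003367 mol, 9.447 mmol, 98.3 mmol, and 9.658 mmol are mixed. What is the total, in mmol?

120.772 mmol

In mmol:
  0.003367 mol = 0.003367e3 mmol = 3.367
  9.447 mmol → 9.447
  98.3 mmol → 98.3
  9.658 mmol → 9.658
Sum: 3.367 + 9.447 + 98.3 + 9.658 = 120.772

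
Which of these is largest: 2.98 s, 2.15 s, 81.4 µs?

2.98 s = 2.98 s
2.15 s = 2.15 s
81.4 µs = 0.0000814 s

2.98 s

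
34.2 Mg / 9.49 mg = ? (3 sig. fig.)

3600000000

(34.2 × 10^6) / (9.49 × 10^-3) = 3.604 × 10^9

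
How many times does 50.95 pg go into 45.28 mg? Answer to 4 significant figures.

888700000

(45.28e-3) / (50.95e-12) = 0.88871e9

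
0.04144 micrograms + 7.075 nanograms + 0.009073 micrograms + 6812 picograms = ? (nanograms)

64.4 nanograms

In nanograms:
  0.04144 micrograms = 0.04144e3 nanograms = 41.44
  7.075 nanograms → 7.075
  0.009073 micrograms = 0.009073e3 nanograms = 9.073
  6812 picograms = 6812e-3 nanograms = 6.812
Sum: 41.44 + 7.075 + 9.073 + 6.812 = 64.4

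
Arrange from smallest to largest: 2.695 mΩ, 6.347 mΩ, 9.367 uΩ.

2.695 mΩ = 0.002695 Ω
6.347 mΩ = 0.006347 Ω
9.367 uΩ = 0.000009367 Ω

9.367 uΩ < 2.695 mΩ < 6.347 mΩ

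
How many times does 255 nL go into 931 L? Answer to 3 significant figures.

(931) / (255 × 10^-9) = 3.651 × 10^9

3650000000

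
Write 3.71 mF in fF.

milli = 10^-3, femto = 10^-15; factor is 10^12.
3.71 × 10^12 = 3710000000000

3710000000000 fF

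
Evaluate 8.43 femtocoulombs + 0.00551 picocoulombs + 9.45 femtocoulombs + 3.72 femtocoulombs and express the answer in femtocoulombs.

In femtocoulombs:
  8.43 femtocoulombs → 8.43
  0.00551 picocoulombs = 0.00551 × 10^3 femtocoulombs = 5.51
  9.45 femtocoulombs → 9.45
  3.72 femtocoulombs → 3.72
Sum: 8.43 + 5.51 + 9.45 + 3.72 = 27.11

27.11 femtocoulombs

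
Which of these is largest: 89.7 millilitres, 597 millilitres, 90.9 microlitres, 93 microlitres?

89.7 millilitres = 0.0897 litres
597 millilitres = 0.597 litres
90.9 microlitres = 0.0000909 litres
93 microlitres = 0.000093 litres

597 millilitres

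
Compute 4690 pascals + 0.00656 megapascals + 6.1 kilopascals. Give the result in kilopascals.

17.35 kilopascals

In kilopascals:
  4690 pascals = 4690 × 10⁻³ kilopascals = 4.69
  0.00656 megapascals = 0.00656 × 10³ kilopascals = 6.56
  6.1 kilopascals → 6.1
Sum: 4.69 + 6.56 + 6.1 = 17.35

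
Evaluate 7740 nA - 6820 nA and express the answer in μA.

0.92 μA

In μA:
  7740 nA = 7740 × 10^-3 μA = 7.74
  6820 nA = 6820 × 10^-3 μA = 6.82
Difference: 7.74 - 6.82 = 0.92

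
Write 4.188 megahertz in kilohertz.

mega = 1e6, kilo = 1e3; factor is 1e3.
4.188 × 1e3 = 4188

4188 kilohertz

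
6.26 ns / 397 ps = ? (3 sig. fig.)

(6.26 × 10⁻⁹) / (397 × 10⁻¹²) = 0.01577 × 10³

15.8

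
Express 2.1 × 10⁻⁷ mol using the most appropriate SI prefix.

210 nmol

= 210 × 10⁻⁹ mol; 10⁻⁹ is nano.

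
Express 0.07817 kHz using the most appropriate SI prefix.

= 78.17 Hz; mantissa already in [1, 1000).

78.17 Hz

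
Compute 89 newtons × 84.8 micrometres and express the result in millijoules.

89 × 84.8 × 10^-6 = 7547.2 × 10^-6 J

7.5472 millijoules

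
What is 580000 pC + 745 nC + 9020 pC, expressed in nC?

In nC:
  580000 pC = 580000 × 10⁻³ nC = 580
  745 nC → 745
  9020 pC = 9020 × 10⁻³ nC = 9.02
Sum: 580 + 745 + 9.02 = 1334.02

1334.02 nC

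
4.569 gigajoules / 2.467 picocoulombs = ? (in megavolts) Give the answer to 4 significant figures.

1852000000000000 megavolts

(4.569 × 10⁹) / (2.467 × 10⁻¹²) = 1.85205 × 10²¹ V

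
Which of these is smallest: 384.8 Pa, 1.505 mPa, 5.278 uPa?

384.8 Pa = 384.8 Pa
1.505 mPa = 0.001505 Pa
5.278 uPa = 0.000005278 Pa

5.278 uPa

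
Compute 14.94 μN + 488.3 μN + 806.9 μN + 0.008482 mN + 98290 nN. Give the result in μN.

1416.912 μN

In μN:
  14.94 μN → 14.94
  488.3 μN → 488.3
  806.9 μN → 806.9
  0.008482 mN = 0.008482e3 μN = 8.482
  98290 nN = 98290e-3 μN = 98.29
Sum: 14.94 + 488.3 + 806.9 + 8.482 + 98.29 = 1416.912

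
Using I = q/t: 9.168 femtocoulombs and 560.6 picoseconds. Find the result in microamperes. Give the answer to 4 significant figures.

16.35 microamperes

(9.168 × 10^-15) / (560.6 × 10^-12) = 0.0163539 × 10^-3 A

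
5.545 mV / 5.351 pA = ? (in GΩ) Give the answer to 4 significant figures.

(5.545 × 10⁻³) / (5.351 × 10⁻¹²) = 1.03625 × 10⁹ Ω

1.036 GΩ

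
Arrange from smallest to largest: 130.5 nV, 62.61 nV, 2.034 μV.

62.61 nV < 130.5 nV < 2.034 μV

130.5 nV = 0.0000001305 V
62.61 nV = 0.00000006261 V
2.034 μV = 0.000002034 V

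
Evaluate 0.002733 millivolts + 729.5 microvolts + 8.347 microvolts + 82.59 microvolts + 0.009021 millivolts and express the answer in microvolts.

In microvolts:
  0.002733 millivolts = 0.002733e3 microvolts = 2.733
  729.5 microvolts → 729.5
  8.347 microvolts → 8.347
  82.59 microvolts → 82.59
  0.009021 millivolts = 0.009021e3 microvolts = 9.021
Sum: 2.733 + 729.5 + 8.347 + 82.59 + 9.021 = 832.191

832.191 microvolts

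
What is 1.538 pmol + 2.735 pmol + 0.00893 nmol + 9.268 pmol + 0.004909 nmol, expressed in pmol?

In pmol:
  1.538 pmol → 1.538
  2.735 pmol → 2.735
  0.00893 nmol = 0.00893 × 10^3 pmol = 8.93
  9.268 pmol → 9.268
  0.004909 nmol = 0.004909 × 10^3 pmol = 4.909
Sum: 1.538 + 2.735 + 8.93 + 9.268 + 4.909 = 27.38

27.38 pmol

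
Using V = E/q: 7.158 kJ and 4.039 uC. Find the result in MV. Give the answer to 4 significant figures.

1772 MV

(7.158e3) / (4.039e-6) = 1.77222e9 V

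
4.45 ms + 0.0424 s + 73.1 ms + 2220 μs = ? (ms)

122.17 ms

In ms:
  4.45 ms → 4.45
  0.0424 s = 0.0424 × 10^3 ms = 42.4
  73.1 ms → 73.1
  2220 μs = 2220 × 10^-3 ms = 2.22
Sum: 4.45 + 42.4 + 73.1 + 2.22 = 122.17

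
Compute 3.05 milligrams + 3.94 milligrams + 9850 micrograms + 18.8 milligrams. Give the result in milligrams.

35.64 milligrams

In milligrams:
  3.05 milligrams → 3.05
  3.94 milligrams → 3.94
  9850 micrograms = 9850 × 10⁻³ milligrams = 9.85
  18.8 milligrams → 18.8
Sum: 3.05 + 3.94 + 9.85 + 18.8 = 35.64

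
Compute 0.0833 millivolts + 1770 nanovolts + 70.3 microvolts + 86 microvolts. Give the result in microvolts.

241.37 microvolts

In microvolts:
  0.0833 millivolts = 0.0833 × 10^3 microvolts = 83.3
  1770 nanovolts = 1770 × 10^-3 microvolts = 1.77
  70.3 microvolts → 70.3
  86 microvolts → 86
Sum: 83.3 + 1.77 + 70.3 + 86 = 241.37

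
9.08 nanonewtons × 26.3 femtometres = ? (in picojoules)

9.08e-9 × 26.3e-15 = 238.804e-24 J

0.000000000238804 picojoules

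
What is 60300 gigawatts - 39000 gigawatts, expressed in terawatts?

21.3 terawatts

In terawatts:
  60300 gigawatts = 60300 × 10^-3 terawatts = 60.3
  39000 gigawatts = 39000 × 10^-3 terawatts = 39
Difference: 60.3 - 39 = 21.3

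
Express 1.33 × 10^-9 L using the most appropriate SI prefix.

1.33 nL

= 1.33 × 10^-9 L; 10^-9 is nano.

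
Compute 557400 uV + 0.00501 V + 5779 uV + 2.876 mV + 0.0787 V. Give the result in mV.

649.765 mV

In mV:
  557400 uV = 557400 × 10⁻³ mV = 557.4
  0.00501 V = 0.00501 × 10³ mV = 5.01
  5779 uV = 5779 × 10⁻³ mV = 5.779
  2.876 mV → 2.876
  0.0787 V = 0.0787 × 10³ mV = 78.7
Sum: 557.4 + 5.01 + 5.779 + 2.876 + 78.7 = 649.765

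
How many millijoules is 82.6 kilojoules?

kilo = 10^3, milli = 10^-3; factor is 10^6.
82.6 × 10^6 = 82600000

82600000 millijoules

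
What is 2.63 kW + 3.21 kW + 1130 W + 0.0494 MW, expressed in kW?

In kW:
  2.63 kW → 2.63
  3.21 kW → 3.21
  1130 W = 1130 × 10^-3 kW = 1.13
  0.0494 MW = 0.0494 × 10^3 kW = 49.4
Sum: 2.63 + 3.21 + 1.13 + 49.4 = 56.37

56.37 kW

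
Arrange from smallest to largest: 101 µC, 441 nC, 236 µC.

441 nC < 101 µC < 236 µC

101 µC = 0.000101 C
441 nC = 0.000000441 C
236 µC = 0.000236 C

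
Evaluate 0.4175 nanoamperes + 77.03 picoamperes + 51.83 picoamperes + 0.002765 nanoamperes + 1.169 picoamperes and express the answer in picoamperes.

550.294 picoamperes

In picoamperes:
  0.4175 nanoamperes = 0.4175 × 10^3 picoamperes = 417.5
  77.03 picoamperes → 77.03
  51.83 picoamperes → 51.83
  0.002765 nanoamperes = 0.002765 × 10^3 picoamperes = 2.765
  1.169 picoamperes → 1.169
Sum: 417.5 + 77.03 + 51.83 + 2.765 + 1.169 = 550.294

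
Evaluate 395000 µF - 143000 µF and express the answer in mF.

In mF:
  395000 µF = 395000e-3 mF = 395
  143000 µF = 143000e-3 mF = 143
Difference: 395 - 143 = 252

252 mF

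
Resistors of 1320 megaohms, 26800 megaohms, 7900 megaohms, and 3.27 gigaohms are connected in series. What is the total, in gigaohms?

In gigaohms:
  1320 megaohms = 1320 × 10⁻³ gigaohms = 1.32
  26800 megaohms = 26800 × 10⁻³ gigaohms = 26.8
  7900 megaohms = 7900 × 10⁻³ gigaohms = 7.9
  3.27 gigaohms → 3.27
Sum: 1.32 + 26.8 + 7.9 + 3.27 = 39.29

39.29 gigaohms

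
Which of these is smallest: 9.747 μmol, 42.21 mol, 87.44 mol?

9.747 μmol

9.747 μmol = 0.000009747 mol
42.21 mol = 42.21 mol
87.44 mol = 87.44 mol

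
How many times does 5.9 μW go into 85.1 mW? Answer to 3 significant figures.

14400

(85.1e-3) / (5.9e-6) = 14.42e3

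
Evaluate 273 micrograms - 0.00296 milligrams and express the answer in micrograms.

In micrograms:
  273 micrograms → 273
  0.00296 milligrams = 0.00296 × 10^3 micrograms = 2.96
Difference: 273 - 2.96 = 270.04

270.04 micrograms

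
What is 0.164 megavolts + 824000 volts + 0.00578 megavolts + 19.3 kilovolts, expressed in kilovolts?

1013.08 kilovolts

In kilovolts:
  0.164 megavolts = 0.164 × 10³ kilovolts = 164
  824000 volts = 824000 × 10⁻³ kilovolts = 824
  0.00578 megavolts = 0.00578 × 10³ kilovolts = 5.78
  19.3 kilovolts → 19.3
Sum: 164 + 824 + 5.78 + 19.3 = 1013.08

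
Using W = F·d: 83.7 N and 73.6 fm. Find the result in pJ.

83.7 × 73.6 × 10^-15 = 6160.32 × 10^-15 J

6.16032 pJ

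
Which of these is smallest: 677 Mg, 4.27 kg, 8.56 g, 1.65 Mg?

677 Mg = 677000000 g
4.27 kg = 4270 g
8.56 g = 8.56 g
1.65 Mg = 1650000 g

8.56 g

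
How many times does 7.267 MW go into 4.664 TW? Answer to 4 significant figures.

(4.664 × 10¹²) / (7.267 × 10⁶) = 0.64181 × 10⁶

641800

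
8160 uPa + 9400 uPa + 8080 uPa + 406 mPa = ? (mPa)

In mPa:
  8160 uPa = 8160 × 10⁻³ mPa = 8.16
  9400 uPa = 9400 × 10⁻³ mPa = 9.4
  8080 uPa = 8080 × 10⁻³ mPa = 8.08
  406 mPa → 406
Sum: 8.16 + 9.4 + 8.08 + 406 = 431.64

431.64 mPa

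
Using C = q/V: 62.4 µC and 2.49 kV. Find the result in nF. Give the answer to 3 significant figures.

(62.4e-6) / (2.49e3) = 25.06e-9 F

25.1 nF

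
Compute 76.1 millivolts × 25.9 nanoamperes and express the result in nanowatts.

1.97099 nanowatts

76.1e-3 × 25.9e-9 = 1970.99e-12 W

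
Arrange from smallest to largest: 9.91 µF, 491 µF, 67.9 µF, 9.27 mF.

9.91 µF = 0.00000991 F
491 µF = 0.000491 F
67.9 µF = 0.0000679 F
9.27 mF = 0.00927 F

9.91 µF < 67.9 µF < 491 µF < 9.27 mF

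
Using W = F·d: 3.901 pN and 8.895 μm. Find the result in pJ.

0.000034699395 pJ

3.901e-12 × 8.895e-6 = 34.699395e-18 J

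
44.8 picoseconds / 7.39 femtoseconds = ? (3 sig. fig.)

(44.8 × 10⁻¹²) / (7.39 × 10⁻¹⁵) = 6.062 × 10³

6060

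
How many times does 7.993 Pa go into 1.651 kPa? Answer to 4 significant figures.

206.6

(1.651 × 10^3) / (7.993) = 0.20656 × 10^3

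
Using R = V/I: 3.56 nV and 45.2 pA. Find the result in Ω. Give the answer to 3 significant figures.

(3.56 × 10⁻⁹) / (45.2 × 10⁻¹²) = 0.078761 × 10³ Ω

78.8 Ω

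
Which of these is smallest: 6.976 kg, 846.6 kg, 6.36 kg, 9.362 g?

9.362 g

6.976 kg = 6976 g
846.6 kg = 846600 g
6.36 kg = 6360 g
9.362 g = 9.362 g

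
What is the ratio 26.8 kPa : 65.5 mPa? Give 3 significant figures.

409000

(26.8 × 10^3) / (65.5 × 10^-3) = 0.4092 × 10^6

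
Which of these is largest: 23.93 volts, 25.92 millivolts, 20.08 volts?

23.93 volts = 23.93 volts
25.92 millivolts = 0.02592 volts
20.08 volts = 20.08 volts

23.93 volts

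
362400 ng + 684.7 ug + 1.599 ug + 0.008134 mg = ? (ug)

1056.833 ug

In ug:
  362400 ng = 362400e-3 ug = 362.4
  684.7 ug → 684.7
  1.599 ug → 1.599
  0.008134 mg = 0.008134e3 ug = 8.134
Sum: 362.4 + 684.7 + 1.599 + 8.134 = 1056.833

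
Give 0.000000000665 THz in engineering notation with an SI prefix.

= 665 Hz; mantissa already in [1, 1000).

665 Hz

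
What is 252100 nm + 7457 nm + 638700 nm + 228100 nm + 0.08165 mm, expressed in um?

In um:
  252100 nm = 252100 × 10⁻³ um = 252.1
  7457 nm = 7457 × 10⁻³ um = 7.457
  638700 nm = 638700 × 10⁻³ um = 638.7
  228100 nm = 228100 × 10⁻³ um = 228.1
  0.08165 mm = 0.08165 × 10³ um = 81.65
Sum: 252.1 + 7.457 + 638.7 + 228.1 + 81.65 = 1208.007

1208.007 um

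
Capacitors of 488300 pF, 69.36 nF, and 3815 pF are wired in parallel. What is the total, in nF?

561.475 nF

In nF:
  488300 pF = 488300 × 10⁻³ nF = 488.3
  69.36 nF → 69.36
  3815 pF = 3815 × 10⁻³ nF = 3.815
Sum: 488.3 + 69.36 + 3.815 = 561.475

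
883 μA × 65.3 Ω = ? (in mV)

57.6599 mV

883e-6 × 65.3 = 57659.9e-6 V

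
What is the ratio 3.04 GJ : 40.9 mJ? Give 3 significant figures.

(3.04 × 10⁹) / (40.9 × 10⁻³) = 0.07433 × 10¹²

74300000000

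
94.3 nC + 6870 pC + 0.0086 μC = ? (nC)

109.77 nC

In nC:
  94.3 nC → 94.3
  6870 pC = 6870e-3 nC = 6.87
  0.0086 μC = 0.0086e3 nC = 8.6
Sum: 94.3 + 6.87 + 8.6 = 109.77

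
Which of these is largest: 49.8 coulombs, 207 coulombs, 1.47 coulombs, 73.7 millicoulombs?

49.8 coulombs = 49.8 coulombs
207 coulombs = 207 coulombs
1.47 coulombs = 1.47 coulombs
73.7 millicoulombs = 0.0737 coulombs

207 coulombs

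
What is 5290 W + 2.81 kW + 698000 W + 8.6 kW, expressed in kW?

714.7 kW

In kW:
  5290 W = 5290 × 10⁻³ kW = 5.29
  2.81 kW → 2.81
  698000 W = 698000 × 10⁻³ kW = 698
  8.6 kW → 8.6
Sum: 5.29 + 2.81 + 698 + 8.6 = 714.7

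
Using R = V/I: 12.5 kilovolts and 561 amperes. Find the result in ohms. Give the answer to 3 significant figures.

22.3 ohms

(12.5 × 10^3) / (561) = 0.022282 × 10^3 Ω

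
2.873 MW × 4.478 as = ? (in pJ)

2.873 × 10^6 × 4.478 × 10^-18 = 12.865294 × 10^-12 J

12.865294 pJ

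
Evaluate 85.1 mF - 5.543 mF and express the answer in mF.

79.557 mF

In mF:
  85.1 mF → 85.1
  5.543 mF → 5.543
Difference: 85.1 - 5.543 = 79.557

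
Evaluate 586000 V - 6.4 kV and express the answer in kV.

In kV:
  586000 V = 586000 × 10^-3 kV = 586
  6.4 kV → 6.4
Difference: 586 - 6.4 = 579.6

579.6 kV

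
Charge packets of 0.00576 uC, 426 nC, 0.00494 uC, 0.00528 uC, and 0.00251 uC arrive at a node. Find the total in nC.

444.49 nC

In nC:
  0.00576 uC = 0.00576 × 10³ nC = 5.76
  426 nC → 426
  0.00494 uC = 0.00494 × 10³ nC = 4.94
  0.00528 uC = 0.00528 × 10³ nC = 5.28
  0.00251 uC = 0.00251 × 10³ nC = 2.51
Sum: 5.76 + 426 + 4.94 + 5.28 + 2.51 = 444.49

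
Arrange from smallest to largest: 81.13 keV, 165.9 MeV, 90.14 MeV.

81.13 keV < 90.14 MeV < 165.9 MeV

81.13 keV = 81130 eV
165.9 MeV = 165900000 eV
90.14 MeV = 90140000 eV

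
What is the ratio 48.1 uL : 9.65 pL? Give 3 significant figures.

4980000

(48.1 × 10⁻⁶) / (9.65 × 10⁻¹²) = 4.984 × 10⁶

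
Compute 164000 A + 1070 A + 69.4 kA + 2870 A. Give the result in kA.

237.34 kA

In kA:
  164000 A = 164000 × 10⁻³ kA = 164
  1070 A = 1070 × 10⁻³ kA = 1.07
  69.4 kA → 69.4
  2870 A = 2870 × 10⁻³ kA = 2.87
Sum: 164 + 1.07 + 69.4 + 2.87 = 237.34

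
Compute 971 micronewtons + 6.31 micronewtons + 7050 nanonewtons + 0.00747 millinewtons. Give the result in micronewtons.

991.83 micronewtons

In micronewtons:
  971 micronewtons → 971
  6.31 micronewtons → 6.31
  7050 nanonewtons = 7050e-3 micronewtons = 7.05
  0.00747 millinewtons = 0.00747e3 micronewtons = 7.47
Sum: 971 + 6.31 + 7.05 + 7.47 = 991.83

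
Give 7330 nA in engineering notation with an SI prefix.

7.33 μA

= 7.33e-6 A; 1e-6 is micro.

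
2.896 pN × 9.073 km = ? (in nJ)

2.896e-12 × 9.073e3 = 26.275408e-9 J

26.275408 nJ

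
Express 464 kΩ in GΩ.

kilo = 1e3, giga = 1e9; factor is 1e-6.
464 × 1e-6 = 0.000464

0.000464 GΩ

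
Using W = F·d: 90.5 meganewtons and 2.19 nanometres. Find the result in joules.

90.5 × 10^6 × 2.19 × 10^-9 = 198.195 × 10^-3 J

0.198195 joules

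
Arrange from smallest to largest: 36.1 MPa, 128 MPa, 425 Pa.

425 Pa < 36.1 MPa < 128 MPa

36.1 MPa = 36100000 Pa
128 MPa = 128000000 Pa
425 Pa = 425 Pa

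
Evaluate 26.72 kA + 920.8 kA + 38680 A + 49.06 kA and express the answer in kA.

In kA:
  26.72 kA → 26.72
  920.8 kA → 920.8
  38680 A = 38680 × 10⁻³ kA = 38.68
  49.06 kA → 49.06
Sum: 26.72 + 920.8 + 38.68 + 49.06 = 1035.26

1035.26 kA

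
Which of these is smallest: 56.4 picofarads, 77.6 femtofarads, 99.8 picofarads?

56.4 picofarads = 0.0000000000564 farads
77.6 femtofarads = 0.0000000000000776 farads
99.8 picofarads = 0.0000000000998 farads

77.6 femtofarads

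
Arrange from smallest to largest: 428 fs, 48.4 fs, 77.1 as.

428 fs = 0.000000000000428 s
48.4 fs = 0.0000000000000484 s
77.1 as = 0.0000000000000000771 s

77.1 as < 48.4 fs < 428 fs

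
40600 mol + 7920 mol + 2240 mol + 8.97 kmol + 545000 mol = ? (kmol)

604.73 kmol

In kmol:
  40600 mol = 40600 × 10^-3 kmol = 40.6
  7920 mol = 7920 × 10^-3 kmol = 7.92
  2240 mol = 2240 × 10^-3 kmol = 2.24
  8.97 kmol → 8.97
  545000 mol = 545000 × 10^-3 kmol = 545
Sum: 40.6 + 7.92 + 2.24 + 8.97 + 545 = 604.73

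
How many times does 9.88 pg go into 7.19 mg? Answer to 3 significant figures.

(7.19 × 10^-3) / (9.88 × 10^-12) = 0.7277 × 10^9

728000000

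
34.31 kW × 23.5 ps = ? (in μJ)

34.31e3 × 23.5e-12 = 806.285e-9 J

0.806285 μJ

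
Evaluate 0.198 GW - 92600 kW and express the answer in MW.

In MW:
  0.198 GW = 0.198 × 10^3 MW = 198
  92600 kW = 92600 × 10^-3 MW = 92.6
Difference: 198 - 92.6 = 105.4

105.4 MW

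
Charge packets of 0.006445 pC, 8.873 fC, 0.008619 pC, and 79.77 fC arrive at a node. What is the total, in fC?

In fC:
  0.006445 pC = 0.006445 × 10^3 fC = 6.445
  8.873 fC → 8.873
  0.008619 pC = 0.008619 × 10^3 fC = 8.619
  79.77 fC → 79.77
Sum: 6.445 + 8.873 + 8.619 + 79.77 = 103.707

103.707 fC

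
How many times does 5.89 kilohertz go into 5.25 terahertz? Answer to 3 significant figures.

891000000

(5.25 × 10^12) / (5.89 × 10^3) = 0.8913 × 10^9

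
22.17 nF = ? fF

nano = 10^-9, femto = 10^-15; factor is 10^6.
22.17 × 10^6 = 22170000

22170000 fF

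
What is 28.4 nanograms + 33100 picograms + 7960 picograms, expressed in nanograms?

In nanograms:
  28.4 nanograms → 28.4
  33100 picograms = 33100e-3 nanograms = 33.1
  7960 picograms = 7960e-3 nanograms = 7.96
Sum: 28.4 + 33.1 + 7.96 = 69.46

69.46 nanograms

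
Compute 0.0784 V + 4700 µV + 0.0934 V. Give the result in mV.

In mV:
  0.0784 V = 0.0784 × 10³ mV = 78.4
  4700 µV = 4700 × 10⁻³ mV = 4.7
  0.0934 V = 0.0934 × 10³ mV = 93.4
Sum: 78.4 + 4.7 + 93.4 = 176.5

176.5 mV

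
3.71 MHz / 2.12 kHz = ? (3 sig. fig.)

1750

(3.71 × 10^6) / (2.12 × 10^3) = 1.75 × 10^3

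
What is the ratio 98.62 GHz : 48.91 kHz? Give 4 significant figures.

(98.62e9) / (48.91e3) = 2.0164e6

2016000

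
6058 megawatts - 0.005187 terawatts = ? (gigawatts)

0.871 gigawatts

In gigawatts:
  6058 megawatts = 6058 × 10⁻³ gigawatts = 6.058
  0.005187 terawatts = 0.005187 × 10³ gigawatts = 5.187
Difference: 6.058 - 5.187 = 0.871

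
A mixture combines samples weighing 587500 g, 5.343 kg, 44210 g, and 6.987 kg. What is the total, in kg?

In kg:
  587500 g = 587500e-3 kg = 587.5
  5.343 kg → 5.343
  44210 g = 44210e-3 kg = 44.21
  6.987 kg → 6.987
Sum: 587.5 + 5.343 + 44.21 + 6.987 = 644.04

644.04 kg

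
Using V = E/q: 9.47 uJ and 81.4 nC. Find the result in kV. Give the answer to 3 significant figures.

0.116 kV

(9.47e-6) / (81.4e-9) = 0.11634e3 V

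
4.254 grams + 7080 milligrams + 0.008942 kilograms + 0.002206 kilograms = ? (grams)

In grams:
  4.254 grams → 4.254
  7080 milligrams = 7080 × 10⁻³ grams = 7.08
  0.008942 kilograms = 0.008942 × 10³ grams = 8.942
  0.002206 kilograms = 0.002206 × 10³ grams = 2.206
Sum: 4.254 + 7.08 + 8.942 + 2.206 = 22.482

22.482 grams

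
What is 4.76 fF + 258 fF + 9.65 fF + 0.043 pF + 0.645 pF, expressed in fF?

960.41 fF

In fF:
  4.76 fF → 4.76
  258 fF → 258
  9.65 fF → 9.65
  0.043 pF = 0.043 × 10³ fF = 43
  0.645 pF = 0.645 × 10³ fF = 645
Sum: 4.76 + 258 + 9.65 + 43 + 645 = 960.41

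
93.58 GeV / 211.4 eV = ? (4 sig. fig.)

442700000

(93.58 × 10⁹) / (211.4) = 0.44267 × 10⁹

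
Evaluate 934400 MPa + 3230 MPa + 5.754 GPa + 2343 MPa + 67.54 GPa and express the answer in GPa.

1013.267 GPa

In GPa:
  934400 MPa = 934400 × 10^-3 GPa = 934.4
  3230 MPa = 3230 × 10^-3 GPa = 3.23
  5.754 GPa → 5.754
  2343 MPa = 2343 × 10^-3 GPa = 2.343
  67.54 GPa → 67.54
Sum: 934.4 + 3.23 + 5.754 + 2.343 + 67.54 = 1013.267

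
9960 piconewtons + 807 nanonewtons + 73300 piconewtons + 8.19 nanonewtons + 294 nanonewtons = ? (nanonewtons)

1192.45 nanonewtons

In nanonewtons:
  9960 piconewtons = 9960 × 10^-3 nanonewtons = 9.96
  807 nanonewtons → 807
  73300 piconewtons = 73300 × 10^-3 nanonewtons = 73.3
  8.19 nanonewtons → 8.19
  294 nanonewtons → 294
Sum: 9.96 + 807 + 73.3 + 8.19 + 294 = 1192.45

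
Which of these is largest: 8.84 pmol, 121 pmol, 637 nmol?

637 nmol

8.84 pmol = 0.00000000000884 mol
121 pmol = 0.000000000121 mol
637 nmol = 0.000000637 mol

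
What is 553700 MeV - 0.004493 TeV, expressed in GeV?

549.207 GeV

In GeV:
  553700 MeV = 553700 × 10^-3 GeV = 553.7
  0.004493 TeV = 0.004493 × 10^3 GeV = 4.493
Difference: 553.7 - 4.493 = 549.207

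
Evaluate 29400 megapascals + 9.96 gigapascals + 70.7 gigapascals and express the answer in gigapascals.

In gigapascals:
  29400 megapascals = 29400e-3 gigapascals = 29.4
  9.96 gigapascals → 9.96
  70.7 gigapascals → 70.7
Sum: 29.4 + 9.96 + 70.7 = 110.06

110.06 gigapascals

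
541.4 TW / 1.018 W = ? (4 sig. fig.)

531800000000000

(541.4 × 10¹²) / (1.018) = 531.83 × 10¹²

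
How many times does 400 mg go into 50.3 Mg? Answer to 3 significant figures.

(50.3 × 10⁶) / (400 × 10⁻³) = 0.1258 × 10⁹

126000000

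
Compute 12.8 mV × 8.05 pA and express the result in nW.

12.8e-3 × 8.05e-12 = 103.04e-15 W

0.00010304 nW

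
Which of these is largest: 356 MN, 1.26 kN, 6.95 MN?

356 MN

356 MN = 356000000 N
1.26 kN = 1260 N
6.95 MN = 6950000 N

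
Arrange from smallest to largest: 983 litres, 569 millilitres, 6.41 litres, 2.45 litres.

569 millilitres < 2.45 litres < 6.41 litres < 983 litres

983 litres = 983 litres
569 millilitres = 0.569 litres
6.41 litres = 6.41 litres
2.45 litres = 2.45 litres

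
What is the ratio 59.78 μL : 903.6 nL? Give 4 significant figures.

66.16

(59.78 × 10⁻⁶) / (903.6 × 10⁻⁹) = 0.066158 × 10³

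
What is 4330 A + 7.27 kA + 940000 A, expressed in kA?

In kA:
  4330 A = 4330 × 10⁻³ kA = 4.33
  7.27 kA → 7.27
  940000 A = 940000 × 10⁻³ kA = 940
Sum: 4.33 + 7.27 + 940 = 951.6

951.6 kA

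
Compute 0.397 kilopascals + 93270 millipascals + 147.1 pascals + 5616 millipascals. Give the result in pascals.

642.986 pascals

In pascals:
  0.397 kilopascals = 0.397 × 10^3 pascals = 397
  93270 millipascals = 93270 × 10^-3 pascals = 93.27
  147.1 pascals → 147.1
  5616 millipascals = 5616 × 10^-3 pascals = 5.616
Sum: 397 + 93.27 + 147.1 + 5.616 = 642.986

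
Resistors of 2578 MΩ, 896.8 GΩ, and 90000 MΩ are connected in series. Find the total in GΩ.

In GΩ:
  2578 MΩ = 2578e-3 GΩ = 2.578
  896.8 GΩ → 896.8
  90000 MΩ = 90000e-3 GΩ = 90
Sum: 2.578 + 896.8 + 90 = 989.378

989.378 GΩ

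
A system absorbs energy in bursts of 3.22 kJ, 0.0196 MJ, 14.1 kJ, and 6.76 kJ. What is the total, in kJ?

43.68 kJ

In kJ:
  3.22 kJ → 3.22
  0.0196 MJ = 0.0196 × 10³ kJ = 19.6
  14.1 kJ → 14.1
  6.76 kJ → 6.76
Sum: 3.22 + 19.6 + 14.1 + 6.76 = 43.68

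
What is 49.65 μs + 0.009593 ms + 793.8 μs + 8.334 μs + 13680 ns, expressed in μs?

In μs:
  49.65 μs → 49.65
  0.009593 ms = 0.009593 × 10^3 μs = 9.593
  793.8 μs → 793.8
  8.334 μs → 8.334
  13680 ns = 13680 × 10^-3 μs = 13.68
Sum: 49.65 + 9.593 + 793.8 + 8.334 + 13.68 = 875.057

875.057 μs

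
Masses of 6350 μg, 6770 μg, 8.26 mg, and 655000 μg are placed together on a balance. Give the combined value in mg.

676.38 mg

In mg:
  6350 μg = 6350 × 10^-3 mg = 6.35
  6770 μg = 6770 × 10^-3 mg = 6.77
  8.26 mg → 8.26
  655000 μg = 655000 × 10^-3 mg = 655
Sum: 6.35 + 6.77 + 8.26 + 655 = 676.38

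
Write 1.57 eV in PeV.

(no prefix) = 1e0, peta = 1e15; factor is 1e-15.
1.57 × 1e-15 = 0.00000000000000157

0.00000000000000157 PeV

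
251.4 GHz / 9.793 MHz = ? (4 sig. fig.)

(251.4 × 10⁹) / (9.793 × 10⁶) = 25.671 × 10³

25670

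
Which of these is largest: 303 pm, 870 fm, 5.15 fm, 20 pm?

303 pm = 0.000000000303 m
870 fm = 0.00000000000087 m
5.15 fm = 0.00000000000000515 m
20 pm = 0.00000000002 m

303 pm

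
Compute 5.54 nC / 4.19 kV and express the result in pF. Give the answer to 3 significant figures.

1.32 pF

(5.54e-9) / (4.19e3) = 1.3222e-12 F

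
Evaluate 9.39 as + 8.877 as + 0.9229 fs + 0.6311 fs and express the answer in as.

In as:
  9.39 as → 9.39
  8.877 as → 8.877
  0.9229 fs = 0.9229 × 10^3 as = 922.9
  0.6311 fs = 0.6311 × 10^3 as = 631.1
Sum: 9.39 + 8.877 + 922.9 + 631.1 = 1572.267

1572.267 as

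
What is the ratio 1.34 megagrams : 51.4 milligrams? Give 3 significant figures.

(1.34e6) / (51.4e-3) = 0.02607e9

26100000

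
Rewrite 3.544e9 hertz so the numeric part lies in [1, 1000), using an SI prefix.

= 3.544e9 hertz; 1e9 is giga.

3.544 gigahertz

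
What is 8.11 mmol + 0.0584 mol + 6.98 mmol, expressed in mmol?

73.49 mmol

In mmol:
  8.11 mmol → 8.11
  0.0584 mol = 0.0584 × 10^3 mmol = 58.4
  6.98 mmol → 6.98
Sum: 8.11 + 58.4 + 6.98 = 73.49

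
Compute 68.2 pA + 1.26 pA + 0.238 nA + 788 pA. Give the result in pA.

1095.46 pA

In pA:
  68.2 pA → 68.2
  1.26 pA → 1.26
  0.238 nA = 0.238e3 pA = 238
  788 pA → 788
Sum: 68.2 + 1.26 + 238 + 788 = 1095.46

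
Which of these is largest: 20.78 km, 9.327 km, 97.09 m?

20.78 km

20.78 km = 20780 m
9.327 km = 9327 m
97.09 m = 97.09 m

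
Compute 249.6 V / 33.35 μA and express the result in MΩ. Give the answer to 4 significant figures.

(249.6) / (33.35e-6) = 7.48426e6 Ω

7.484 MΩ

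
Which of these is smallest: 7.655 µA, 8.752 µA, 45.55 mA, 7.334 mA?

7.655 µA = 0.000007655 A
8.752 µA = 0.000008752 A
45.55 mA = 0.04555 A
7.334 mA = 0.007334 A

7.655 µA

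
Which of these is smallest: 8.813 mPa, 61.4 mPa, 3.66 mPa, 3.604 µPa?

8.813 mPa = 0.008813 Pa
61.4 mPa = 0.0614 Pa
3.66 mPa = 0.00366 Pa
3.604 µPa = 0.000003604 Pa

3.604 µPa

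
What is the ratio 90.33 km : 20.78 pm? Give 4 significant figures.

4347000000000000

(90.33 × 10^3) / (20.78 × 10^-12) = 4.347 × 10^15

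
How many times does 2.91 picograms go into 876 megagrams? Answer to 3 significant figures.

301000000000000000000

(876 × 10⁶) / (2.91 × 10⁻¹²) = 301 × 10¹⁸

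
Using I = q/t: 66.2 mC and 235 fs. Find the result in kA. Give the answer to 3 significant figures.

282000000 kA

(66.2e-3) / (235e-15) = 0.2817e12 A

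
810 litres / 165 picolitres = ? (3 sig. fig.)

4910000000000

(810) / (165 × 10⁻¹²) = 4.909 × 10¹²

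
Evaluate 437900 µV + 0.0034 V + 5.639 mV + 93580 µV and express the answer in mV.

In mV:
  437900 µV = 437900 × 10⁻³ mV = 437.9
  0.0034 V = 0.0034 × 10³ mV = 3.4
  5.639 mV → 5.639
  93580 µV = 93580 × 10⁻³ mV = 93.58
Sum: 437.9 + 3.4 + 5.639 + 93.58 = 540.519

540.519 mV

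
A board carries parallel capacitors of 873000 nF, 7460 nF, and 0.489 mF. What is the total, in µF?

1369.46 µF

In µF:
  873000 nF = 873000 × 10^-3 µF = 873
  7460 nF = 7460 × 10^-3 µF = 7.46
  0.489 mF = 0.489 × 10^3 µF = 489
Sum: 873 + 7.46 + 489 = 1369.46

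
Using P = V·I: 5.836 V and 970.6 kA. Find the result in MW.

5.6644216 MW

5.836 × 970.6 × 10^3 = 5664.4216 × 10^3 W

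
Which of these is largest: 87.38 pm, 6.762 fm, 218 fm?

87.38 pm = 0.00000000008738 m
6.762 fm = 0.000000000000006762 m
218 fm = 0.000000000000218 m

87.38 pm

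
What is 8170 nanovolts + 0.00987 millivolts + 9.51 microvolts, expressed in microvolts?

In microvolts:
  8170 nanovolts = 8170 × 10^-3 microvolts = 8.17
  0.00987 millivolts = 0.00987 × 10^3 microvolts = 9.87
  9.51 microvolts → 9.51
Sum: 8.17 + 9.87 + 9.51 = 27.55

27.55 microvolts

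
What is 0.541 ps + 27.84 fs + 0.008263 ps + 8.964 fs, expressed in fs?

586.067 fs

In fs:
  0.541 ps = 0.541 × 10³ fs = 541
  27.84 fs → 27.84
  0.008263 ps = 0.008263 × 10³ fs = 8.263
  8.964 fs → 8.964
Sum: 541 + 27.84 + 8.263 + 8.964 = 586.067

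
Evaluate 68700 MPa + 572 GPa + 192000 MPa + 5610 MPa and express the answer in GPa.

In GPa:
  68700 MPa = 68700 × 10⁻³ GPa = 68.7
  572 GPa → 572
  192000 MPa = 192000 × 10⁻³ GPa = 192
  5610 MPa = 5610 × 10⁻³ GPa = 5.61
Sum: 68.7 + 572 + 192 + 5.61 = 838.31

838.31 GPa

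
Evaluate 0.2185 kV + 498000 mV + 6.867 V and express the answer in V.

723.367 V

In V:
  0.2185 kV = 0.2185 × 10³ V = 218.5
  498000 mV = 498000 × 10⁻³ V = 498
  6.867 V → 6.867
Sum: 218.5 + 498 + 6.867 = 723.367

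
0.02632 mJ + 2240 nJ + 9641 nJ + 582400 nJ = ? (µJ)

In µJ:
  0.02632 mJ = 0.02632e3 µJ = 26.32
  2240 nJ = 2240e-3 µJ = 2.24
  9641 nJ = 9641e-3 µJ = 9.641
  582400 nJ = 582400e-3 µJ = 582.4
Sum: 26.32 + 2.24 + 9.641 + 582.4 = 620.601

620.601 µJ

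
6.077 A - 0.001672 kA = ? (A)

4.405 A

In A:
  6.077 A → 6.077
  0.001672 kA = 0.001672 × 10³ A = 1.672
Difference: 6.077 - 1.672 = 4.405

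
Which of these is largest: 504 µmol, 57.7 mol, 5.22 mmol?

504 µmol = 0.000504 mol
57.7 mol = 57.7 mol
5.22 mmol = 0.00522 mol

57.7 mol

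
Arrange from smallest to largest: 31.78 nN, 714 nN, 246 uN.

31.78 nN = 0.00000003178 N
714 nN = 0.000000714 N
246 uN = 0.000246 N

31.78 nN < 714 nN < 246 uN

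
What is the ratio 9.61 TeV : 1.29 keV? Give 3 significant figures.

(9.61e12) / (1.29e3) = 7.45e9

7450000000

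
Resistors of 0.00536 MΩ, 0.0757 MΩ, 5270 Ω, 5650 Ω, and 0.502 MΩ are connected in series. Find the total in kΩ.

593.98 kΩ

In kΩ:
  0.00536 MΩ = 0.00536 × 10³ kΩ = 5.36
  0.0757 MΩ = 0.0757 × 10³ kΩ = 75.7
  5270 Ω = 5270 × 10⁻³ kΩ = 5.27
  5650 Ω = 5650 × 10⁻³ kΩ = 5.65
  0.502 MΩ = 0.502 × 10³ kΩ = 502
Sum: 5.36 + 75.7 + 5.27 + 5.65 + 502 = 593.98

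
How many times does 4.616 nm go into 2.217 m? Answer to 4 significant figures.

(2.217) / (4.616e-9) = 0.48029e9

480300000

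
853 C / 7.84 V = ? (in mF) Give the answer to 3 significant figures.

109000 mF

(853) / (7.84) = 108.8 F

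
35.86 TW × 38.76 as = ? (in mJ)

35.86 × 10¹² × 38.76 × 10⁻¹⁸ = 1389.9336 × 10⁻⁶ J

1.3899336 mJ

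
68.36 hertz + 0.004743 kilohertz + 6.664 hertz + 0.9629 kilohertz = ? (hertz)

In hertz:
  68.36 hertz → 68.36
  0.004743 kilohertz = 0.004743 × 10³ hertz = 4.743
  6.664 hertz → 6.664
  0.9629 kilohertz = 0.9629 × 10³ hertz = 962.9
Sum: 68.36 + 4.743 + 6.664 + 962.9 = 1042.667

1042.667 hertz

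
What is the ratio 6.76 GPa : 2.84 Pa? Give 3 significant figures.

2380000000

(6.76e9) / (2.84) = 2.38e9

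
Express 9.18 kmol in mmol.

9180000 mmol

kilo = 1e3, milli = 1e-3; factor is 1e6.
9.18 × 1e6 = 9180000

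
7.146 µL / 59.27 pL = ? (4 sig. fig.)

120600

(7.146e-6) / (59.27e-12) = 0.12057e6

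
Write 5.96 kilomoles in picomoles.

5960000000000000 picomoles

kilo = 10^3, pico = 10^-12; factor is 10^15.
5.96 × 10^15 = 5960000000000000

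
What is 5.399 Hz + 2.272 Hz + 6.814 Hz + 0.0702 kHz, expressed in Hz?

84.685 Hz

In Hz:
  5.399 Hz → 5.399
  2.272 Hz → 2.272
  6.814 Hz → 6.814
  0.0702 kHz = 0.0702 × 10³ Hz = 70.2
Sum: 5.399 + 2.272 + 6.814 + 70.2 = 84.685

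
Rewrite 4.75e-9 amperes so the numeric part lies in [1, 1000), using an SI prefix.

= 4.75e-9 amperes; 1e-9 is nano.

4.75 nanoamperes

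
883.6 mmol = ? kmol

0.0008836 kmol

milli = 10^-3, kilo = 10^3; factor is 10^-6.
883.6 × 10^-6 = 0.0008836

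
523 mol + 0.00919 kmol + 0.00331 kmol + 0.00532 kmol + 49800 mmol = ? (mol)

590.62 mol

In mol:
  523 mol → 523
  0.00919 kmol = 0.00919 × 10^3 mol = 9.19
  0.00331 kmol = 0.00331 × 10^3 mol = 3.31
  0.00532 kmol = 0.00532 × 10^3 mol = 5.32
  49800 mmol = 49800 × 10^-3 mol = 49.8
Sum: 523 + 9.19 + 3.31 + 5.32 + 49.8 = 590.62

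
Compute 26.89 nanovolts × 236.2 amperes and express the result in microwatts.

6.351418 microwatts

26.89 × 10⁻⁹ × 236.2 = 6351.418 × 10⁻⁹ W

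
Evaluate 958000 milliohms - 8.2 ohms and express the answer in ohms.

In ohms:
  958000 milliohms = 958000 × 10⁻³ ohms = 958
  8.2 ohms → 8.2
Difference: 958 - 8.2 = 949.8

949.8 ohms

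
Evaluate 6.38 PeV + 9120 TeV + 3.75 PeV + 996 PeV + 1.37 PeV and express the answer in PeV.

1016.62 PeV

In PeV:
  6.38 PeV → 6.38
  9120 TeV = 9120e-3 PeV = 9.12
  3.75 PeV → 3.75
  996 PeV → 996
  1.37 PeV → 1.37
Sum: 6.38 + 9.12 + 3.75 + 996 + 1.37 = 1016.62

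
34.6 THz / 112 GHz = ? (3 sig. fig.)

309

(34.6 × 10¹²) / (112 × 10⁹) = 0.3089 × 10³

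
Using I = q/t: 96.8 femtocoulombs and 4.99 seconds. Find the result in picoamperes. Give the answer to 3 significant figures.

0.0194 picoamperes

(96.8 × 10⁻¹⁵) / (4.99) = 19.399 × 10⁻¹⁵ A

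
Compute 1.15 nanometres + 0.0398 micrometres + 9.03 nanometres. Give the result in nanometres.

In nanometres:
  1.15 nanometres → 1.15
  0.0398 micrometres = 0.0398e3 nanometres = 39.8
  9.03 nanometres → 9.03
Sum: 1.15 + 39.8 + 9.03 = 49.98

49.98 nanometres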